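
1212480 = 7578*160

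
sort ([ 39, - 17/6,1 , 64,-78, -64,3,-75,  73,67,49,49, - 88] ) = [-88, - 78, - 75, - 64,-17/6,1,  3, 39, 49,49 , 64,67,73] 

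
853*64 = 54592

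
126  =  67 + 59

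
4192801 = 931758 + 3261043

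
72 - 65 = 7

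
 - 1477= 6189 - 7666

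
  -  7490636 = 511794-8002430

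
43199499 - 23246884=19952615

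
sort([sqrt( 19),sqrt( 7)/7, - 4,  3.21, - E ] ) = [ - 4, - E , sqrt( 7)/7,3.21, sqrt( 19 )] 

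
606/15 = 40+2/5  =  40.40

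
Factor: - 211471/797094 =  - 2^( - 1)*3^(-3)*13^1*29^( - 1)*509^(- 1 )*16267^1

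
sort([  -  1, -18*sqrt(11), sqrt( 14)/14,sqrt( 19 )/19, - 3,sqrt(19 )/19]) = [-18*sqrt( 11), - 3, - 1,sqrt( 19 ) /19 , sqrt(19) /19,sqrt(14)/14] 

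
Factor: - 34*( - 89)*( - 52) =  - 157352 = - 2^3*13^1*17^1*89^1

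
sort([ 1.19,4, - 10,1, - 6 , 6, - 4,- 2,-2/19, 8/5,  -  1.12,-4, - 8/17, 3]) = [ - 10  ,- 6,- 4,- 4, - 2, - 1.12, -8/17 ,-2/19,1,1.19 , 8/5, 3,4, 6]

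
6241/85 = 73+36/85  =  73.42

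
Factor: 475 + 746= 1221 = 3^1*11^1*37^1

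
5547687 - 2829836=2717851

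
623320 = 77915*8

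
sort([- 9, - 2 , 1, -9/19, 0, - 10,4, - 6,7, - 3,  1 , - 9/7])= [ - 10, - 9,- 6, - 3, -2, - 9/7, - 9/19,0,  1 , 1, 4, 7] 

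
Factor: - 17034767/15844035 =  -  3^( - 1 )*5^ ( - 1 )*1056269^ ( - 1 )*17034767^1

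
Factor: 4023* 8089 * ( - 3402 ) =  -110708043894 = - 2^1 * 3^8*7^1*149^1*8089^1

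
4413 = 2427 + 1986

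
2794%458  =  46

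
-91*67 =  - 6097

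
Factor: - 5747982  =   - 2^1*3^1*43^1*22279^1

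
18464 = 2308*8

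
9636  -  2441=7195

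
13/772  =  13/772 = 0.02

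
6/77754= 1/12959 = 0.00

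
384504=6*64084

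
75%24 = 3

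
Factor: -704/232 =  - 2^3*  11^1*29^( -1) = - 88/29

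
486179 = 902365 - 416186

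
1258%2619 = 1258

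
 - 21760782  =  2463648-24224430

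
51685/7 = 7383 + 4/7 =7383.57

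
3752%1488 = 776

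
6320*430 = 2717600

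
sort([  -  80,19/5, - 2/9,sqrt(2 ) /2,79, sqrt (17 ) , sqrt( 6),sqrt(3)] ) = [ - 80, - 2/9, sqrt(2) /2,sqrt( 3 ) , sqrt(6), 19/5, sqrt(17),79]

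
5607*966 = 5416362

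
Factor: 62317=101^1*617^1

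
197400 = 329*600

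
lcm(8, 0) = 0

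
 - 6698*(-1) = 6698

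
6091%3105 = 2986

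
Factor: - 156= - 2^2*3^1 * 13^1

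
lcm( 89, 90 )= 8010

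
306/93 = 102/31 = 3.29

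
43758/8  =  5469 + 3/4 = 5469.75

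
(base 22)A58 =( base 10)4958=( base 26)78I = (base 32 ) 4QU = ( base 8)11536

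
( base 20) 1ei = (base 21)1C5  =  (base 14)37C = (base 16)2BA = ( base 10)698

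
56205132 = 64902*866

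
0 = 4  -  4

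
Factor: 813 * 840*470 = 320972400  =  2^4*3^2*5^2 * 7^1*47^1*271^1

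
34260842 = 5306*6457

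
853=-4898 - -5751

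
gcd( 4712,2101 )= 1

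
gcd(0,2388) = 2388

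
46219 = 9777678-9731459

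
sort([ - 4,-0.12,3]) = [ - 4, - 0.12,3]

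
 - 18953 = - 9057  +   - 9896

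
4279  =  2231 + 2048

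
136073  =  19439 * 7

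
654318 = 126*5193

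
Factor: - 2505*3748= -2^2*3^1*5^1*167^1*937^1 = -9388740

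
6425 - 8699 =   -  2274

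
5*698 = 3490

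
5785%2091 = 1603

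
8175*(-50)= -408750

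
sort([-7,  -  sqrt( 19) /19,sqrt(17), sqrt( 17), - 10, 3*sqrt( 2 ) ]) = [ - 10,- 7,- sqrt( 19) /19, sqrt(  17),sqrt( 17), 3*sqrt (2 )]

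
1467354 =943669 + 523685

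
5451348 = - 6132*( - 889)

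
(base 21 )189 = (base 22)162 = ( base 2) 1001101010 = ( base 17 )226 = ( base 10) 618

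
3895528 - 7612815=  - 3717287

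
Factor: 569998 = 2^1*11^1*13^1*1993^1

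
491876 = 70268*7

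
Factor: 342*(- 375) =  - 2^1*3^3*5^3*19^1 = - 128250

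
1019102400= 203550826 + 815551574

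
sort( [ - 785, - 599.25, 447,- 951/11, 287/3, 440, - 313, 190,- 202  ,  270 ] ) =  [ - 785,-599.25, - 313, - 202, - 951/11,287/3, 190, 270,440, 447]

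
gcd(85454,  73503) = 1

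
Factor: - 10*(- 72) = 720 = 2^4*3^2*5^1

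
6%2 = 0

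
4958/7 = 4958/7= 708.29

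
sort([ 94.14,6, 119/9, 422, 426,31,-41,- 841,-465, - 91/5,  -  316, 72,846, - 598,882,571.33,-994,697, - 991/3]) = [-994, - 841, - 598,-465,-991/3, - 316, - 41, - 91/5,6,119/9,31,72 , 94.14,422,426,571.33,  697 , 846, 882]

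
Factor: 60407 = 29^1*2083^1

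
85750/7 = 12250 = 12250.00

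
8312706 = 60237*138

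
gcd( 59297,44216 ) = 1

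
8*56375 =451000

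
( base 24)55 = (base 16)7d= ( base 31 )41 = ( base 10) 125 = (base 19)6b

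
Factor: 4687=43^1*109^1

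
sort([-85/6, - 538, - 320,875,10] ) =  [-538, - 320,-85/6,10, 875]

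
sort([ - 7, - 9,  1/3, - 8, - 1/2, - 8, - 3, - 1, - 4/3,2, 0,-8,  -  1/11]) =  [ - 9, - 8,- 8, - 8, - 7, - 3, - 4/3, - 1,- 1/2,-1/11,  0, 1/3,2] 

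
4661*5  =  23305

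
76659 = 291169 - 214510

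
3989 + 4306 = 8295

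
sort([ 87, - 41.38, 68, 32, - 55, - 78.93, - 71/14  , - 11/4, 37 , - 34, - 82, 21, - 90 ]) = [ - 90, - 82 , - 78.93, - 55, - 41.38,-34, - 71/14, - 11/4, 21,  32, 37, 68, 87] 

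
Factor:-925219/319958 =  - 2^(-1)*947^1* 977^1 *159979^(-1)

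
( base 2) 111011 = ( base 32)1r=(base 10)59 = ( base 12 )4b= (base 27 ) 25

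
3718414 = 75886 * 49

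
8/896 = 1/112 = 0.01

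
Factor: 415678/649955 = 2^1 * 5^(  -  1 )*61^( - 1)*307^1*677^1*2131^( - 1)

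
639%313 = 13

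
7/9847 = 7/9847= 0.00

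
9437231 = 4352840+5084391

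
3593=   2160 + 1433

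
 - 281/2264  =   - 281/2264  =  -  0.12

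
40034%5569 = 1051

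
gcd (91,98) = 7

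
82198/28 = 2935 + 9/14 = 2935.64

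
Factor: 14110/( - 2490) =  - 3^ (-1)*17^1= -17/3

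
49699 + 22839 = 72538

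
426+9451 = 9877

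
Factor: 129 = 3^1*43^1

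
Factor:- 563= - 563^1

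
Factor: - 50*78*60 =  - 234000 = - 2^4 *3^2*5^3*13^1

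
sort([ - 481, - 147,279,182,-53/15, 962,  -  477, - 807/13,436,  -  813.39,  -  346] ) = [ - 813.39,-481, - 477,-346,  -  147,-807/13 , - 53/15,182, 279,436,962 ]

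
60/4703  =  60/4703 = 0.01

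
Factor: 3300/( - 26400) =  - 1/8 =- 2^( - 3)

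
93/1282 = 93/1282 = 0.07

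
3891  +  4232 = 8123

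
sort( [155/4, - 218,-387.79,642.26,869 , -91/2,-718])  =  [ - 718, - 387.79, - 218, - 91/2 , 155/4, 642.26,869 ] 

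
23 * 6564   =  150972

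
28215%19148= 9067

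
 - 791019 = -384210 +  - 406809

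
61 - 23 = 38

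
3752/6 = 625 + 1/3 = 625.33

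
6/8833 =6/8833 = 0.00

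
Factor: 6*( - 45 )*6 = - 1620 = - 2^2*3^4*5^1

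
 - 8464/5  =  -1693 + 1/5 = - 1692.80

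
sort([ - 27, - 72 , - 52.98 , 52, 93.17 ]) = [  -  72, - 52.98, - 27,  52 , 93.17 ] 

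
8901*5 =44505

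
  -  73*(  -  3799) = 277327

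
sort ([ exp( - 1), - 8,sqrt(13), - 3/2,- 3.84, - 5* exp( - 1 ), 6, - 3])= [ - 8, - 3.84, - 3, - 5 *exp(-1 ),  -  3/2,exp( - 1 ),sqrt (13),6 ] 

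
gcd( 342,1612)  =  2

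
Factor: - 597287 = - 23^1 * 25969^1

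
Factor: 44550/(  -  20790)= -15/7 = - 3^1* 5^1*  7^( - 1) 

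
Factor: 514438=2^1*257219^1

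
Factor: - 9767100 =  - 2^2*3^1 * 5^2*7^1*4651^1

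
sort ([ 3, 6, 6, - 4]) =[  -  4, 3,6,6]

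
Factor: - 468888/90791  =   - 2^3*3^1*7^1 * 163^( - 1 ) * 557^( - 1 ) * 2791^1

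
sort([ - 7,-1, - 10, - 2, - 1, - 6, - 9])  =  [ - 10, - 9, - 7, - 6, - 2, - 1, - 1]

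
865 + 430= 1295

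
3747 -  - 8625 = 12372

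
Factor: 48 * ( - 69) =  -2^4 *3^2*23^1=   -  3312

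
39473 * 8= 315784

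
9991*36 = 359676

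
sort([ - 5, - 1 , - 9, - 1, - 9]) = [ - 9, - 9, - 5, - 1, - 1] 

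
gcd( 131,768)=1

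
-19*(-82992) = 1576848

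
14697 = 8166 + 6531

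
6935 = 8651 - 1716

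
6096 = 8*762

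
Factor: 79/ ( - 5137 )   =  -11^( - 1)*79^1*467^( -1)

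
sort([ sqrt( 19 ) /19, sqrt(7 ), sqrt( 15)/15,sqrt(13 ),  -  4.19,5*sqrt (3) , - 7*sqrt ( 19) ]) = [- 7*sqrt(19), - 4.19,sqrt (19)/19, sqrt( 15)/15,sqrt( 7), sqrt( 13),5 * sqrt ( 3 )]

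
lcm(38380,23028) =115140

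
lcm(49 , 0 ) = 0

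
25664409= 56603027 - 30938618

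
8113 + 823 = 8936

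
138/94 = 1 + 22/47 = 1.47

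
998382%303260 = 88602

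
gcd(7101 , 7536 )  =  3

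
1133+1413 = 2546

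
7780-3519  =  4261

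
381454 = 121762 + 259692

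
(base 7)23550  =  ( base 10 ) 6111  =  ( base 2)1011111011111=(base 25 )9JB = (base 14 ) 2327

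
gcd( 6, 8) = 2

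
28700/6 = 4783 + 1/3 = 4783.33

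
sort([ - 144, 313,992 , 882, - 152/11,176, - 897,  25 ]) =[ - 897 , - 144, - 152/11, 25,176,313, 882 , 992]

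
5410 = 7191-1781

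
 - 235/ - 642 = 235/642 = 0.37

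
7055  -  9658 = - 2603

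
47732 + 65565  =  113297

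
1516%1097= 419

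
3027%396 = 255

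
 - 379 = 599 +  - 978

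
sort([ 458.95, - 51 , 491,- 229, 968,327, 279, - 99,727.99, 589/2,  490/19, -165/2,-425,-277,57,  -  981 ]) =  [-981,  -  425 , - 277,  -  229, - 99, - 165/2, - 51, 490/19,57,279,589/2,327, 458.95, 491,727.99,968 ]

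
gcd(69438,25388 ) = 2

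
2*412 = 824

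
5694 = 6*949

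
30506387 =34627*881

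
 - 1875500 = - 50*37510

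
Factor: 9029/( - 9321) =-3^( - 1 ) * 13^( - 1) *239^ ( - 1 )*9029^1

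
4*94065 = 376260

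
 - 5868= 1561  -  7429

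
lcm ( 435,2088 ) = 10440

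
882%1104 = 882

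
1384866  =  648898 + 735968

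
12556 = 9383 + 3173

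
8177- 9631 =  - 1454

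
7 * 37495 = 262465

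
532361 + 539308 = 1071669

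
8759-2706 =6053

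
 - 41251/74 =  -558 + 41/74 = -557.45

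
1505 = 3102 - 1597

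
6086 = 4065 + 2021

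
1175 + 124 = 1299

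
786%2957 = 786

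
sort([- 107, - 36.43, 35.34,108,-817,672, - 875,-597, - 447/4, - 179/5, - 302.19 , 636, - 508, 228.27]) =[ - 875, - 817, - 597, - 508,-302.19,  -  447/4,-107, - 36.43, - 179/5, 35.34,  108, 228.27, 636, 672] 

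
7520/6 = 1253 + 1/3=1253.33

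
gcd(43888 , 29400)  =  8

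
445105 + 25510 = 470615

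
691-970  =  -279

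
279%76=51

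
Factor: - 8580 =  - 2^2*3^1*5^1*11^1 * 13^1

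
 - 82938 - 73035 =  - 155973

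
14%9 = 5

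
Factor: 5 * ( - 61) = -5^1 *61^1 = - 305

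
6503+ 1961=8464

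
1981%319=67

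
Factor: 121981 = 223^1*547^1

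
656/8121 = 656/8121 = 0.08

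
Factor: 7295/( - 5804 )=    - 2^( -2)*5^1*1451^(-1 )*1459^1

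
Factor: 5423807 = 5423807^1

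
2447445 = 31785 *77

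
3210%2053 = 1157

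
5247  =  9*583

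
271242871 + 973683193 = 1244926064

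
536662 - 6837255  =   - 6300593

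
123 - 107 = 16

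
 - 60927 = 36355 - 97282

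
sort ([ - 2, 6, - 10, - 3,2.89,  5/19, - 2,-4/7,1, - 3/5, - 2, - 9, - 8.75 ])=[ - 10, - 9, - 8.75, - 3,-2, - 2, - 2, - 3/5, - 4/7, 5/19, 1,  2.89,6]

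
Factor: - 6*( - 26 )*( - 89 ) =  - 13884 = - 2^2 * 3^1 * 13^1*89^1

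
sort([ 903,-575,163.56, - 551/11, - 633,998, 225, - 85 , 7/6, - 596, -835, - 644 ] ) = [ - 835, - 644, - 633, - 596, - 575, - 85, - 551/11,7/6,163.56, 225, 903, 998 ] 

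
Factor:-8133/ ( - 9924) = 2711/3308 = 2^(-2) * 827^( - 1) * 2711^1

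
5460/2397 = 1820/799= 2.28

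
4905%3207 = 1698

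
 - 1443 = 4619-6062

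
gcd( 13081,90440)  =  1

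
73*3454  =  252142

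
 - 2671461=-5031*531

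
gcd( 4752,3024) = 432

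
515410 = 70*7363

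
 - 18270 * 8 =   -  146160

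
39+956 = 995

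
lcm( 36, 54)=108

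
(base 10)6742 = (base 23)ch3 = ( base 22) DKA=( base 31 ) 70f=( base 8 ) 15126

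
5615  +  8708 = 14323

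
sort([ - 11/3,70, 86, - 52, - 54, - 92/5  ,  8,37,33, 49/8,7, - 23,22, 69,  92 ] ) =[ - 54, - 52, - 23, - 92/5, - 11/3,49/8, 7,8,  22,33, 37,69,  70,86,92]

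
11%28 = 11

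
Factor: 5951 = 11^1*541^1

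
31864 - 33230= -1366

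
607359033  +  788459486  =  1395818519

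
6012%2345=1322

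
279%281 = 279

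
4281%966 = 417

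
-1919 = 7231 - 9150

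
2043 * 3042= 6214806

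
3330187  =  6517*511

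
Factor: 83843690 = 2^1*5^1 * 7^1 * 1197767^1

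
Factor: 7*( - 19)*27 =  - 3591= - 3^3*7^1*19^1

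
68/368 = 17/92 =0.18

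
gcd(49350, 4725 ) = 525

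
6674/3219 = 6674/3219 = 2.07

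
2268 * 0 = 0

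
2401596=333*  7212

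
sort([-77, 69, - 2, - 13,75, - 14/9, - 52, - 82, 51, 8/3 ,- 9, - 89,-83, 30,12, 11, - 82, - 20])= [ - 89, - 83, - 82, - 82, - 77 ,-52, - 20 ,-13, -9, - 2, - 14/9,8/3, 11, 12 , 30, 51, 69 , 75] 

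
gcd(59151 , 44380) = 1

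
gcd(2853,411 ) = 3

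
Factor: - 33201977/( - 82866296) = 2^ ( - 3)*17^(-1)*19^( - 1 )*43^1*32069^( - 1)* 772139^1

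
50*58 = 2900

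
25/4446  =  25/4446 = 0.01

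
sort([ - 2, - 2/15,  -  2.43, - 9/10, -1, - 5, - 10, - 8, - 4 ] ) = [  -  10, - 8, - 5, - 4, - 2.43, - 2, - 1,-9/10,-2/15 ]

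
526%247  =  32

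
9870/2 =4935 =4935.00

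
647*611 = 395317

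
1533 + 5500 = 7033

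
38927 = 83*469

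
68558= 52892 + 15666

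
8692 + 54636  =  63328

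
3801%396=237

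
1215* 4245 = 5157675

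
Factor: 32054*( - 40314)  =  -2^2*3^1*11^1*31^1 *47^1*6719^1= -  1292224956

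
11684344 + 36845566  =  48529910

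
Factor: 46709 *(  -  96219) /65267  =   - 4494293271/65267 = - 3^2 * 13^1 * 3593^1*10691^1*65267^ (  -  1)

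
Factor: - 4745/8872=-2^( - 3)*5^1*13^1*73^1 * 1109^( - 1)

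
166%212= 166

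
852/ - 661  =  -852/661=-  1.29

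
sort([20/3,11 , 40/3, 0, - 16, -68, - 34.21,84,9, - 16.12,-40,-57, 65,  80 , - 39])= [ - 68, - 57 ,- 40,-39,-34.21 , -16.12,  -  16,0, 20/3, 9,  11,  40/3,65,80,84]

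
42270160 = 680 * 62162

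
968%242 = 0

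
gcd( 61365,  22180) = 5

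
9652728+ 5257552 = 14910280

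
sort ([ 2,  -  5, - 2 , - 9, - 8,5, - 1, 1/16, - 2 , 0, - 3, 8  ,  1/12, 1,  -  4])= [- 9 , - 8,- 5, - 4, - 3, -2,-2, - 1, 0, 1/16, 1/12, 1, 2, 5, 8] 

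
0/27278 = 0 = 0.00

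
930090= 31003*30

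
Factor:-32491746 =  - 2^1*3^3*7^1 *43^1*1999^1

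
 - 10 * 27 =-270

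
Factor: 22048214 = 2^1* 23^1*479309^1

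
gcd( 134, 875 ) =1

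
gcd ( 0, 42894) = 42894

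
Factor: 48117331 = 47^1*443^1*2311^1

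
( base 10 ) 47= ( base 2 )101111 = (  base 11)43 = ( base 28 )1j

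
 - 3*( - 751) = 2253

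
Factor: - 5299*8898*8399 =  - 2^1*3^1*7^1*37^1 * 227^1*757^1* 1483^1 = -396017066298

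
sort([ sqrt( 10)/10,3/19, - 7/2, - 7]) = [ - 7, - 7/2,3/19, sqrt(10) /10]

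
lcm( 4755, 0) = 0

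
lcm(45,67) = 3015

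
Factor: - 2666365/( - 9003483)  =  3^( - 2 ) * 5^1*13^1*17^1 * 19^1*127^1*181^( - 1 )*5527^(-1) 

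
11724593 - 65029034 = -53304441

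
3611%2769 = 842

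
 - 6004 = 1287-7291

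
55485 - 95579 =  - 40094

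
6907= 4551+2356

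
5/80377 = 5/80377 = 0.00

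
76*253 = 19228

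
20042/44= 455+1/2 = 455.50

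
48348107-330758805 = - 282410698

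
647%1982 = 647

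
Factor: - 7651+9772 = 2121 = 3^1* 7^1*101^1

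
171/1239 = 57/413 = 0.14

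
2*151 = 302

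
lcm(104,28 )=728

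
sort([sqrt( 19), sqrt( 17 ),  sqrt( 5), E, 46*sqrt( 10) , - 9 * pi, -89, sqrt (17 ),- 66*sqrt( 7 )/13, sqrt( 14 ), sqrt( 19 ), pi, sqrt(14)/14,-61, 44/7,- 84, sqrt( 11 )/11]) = [-89, - 84, - 61, - 9*pi, - 66*sqrt( 7) /13,sqrt ( 14)/14 , sqrt( 11 ) /11, sqrt( 5 ),E, pi,  sqrt( 14 ),sqrt(17), sqrt( 17), sqrt( 19),sqrt( 19 ),44/7  ,  46*sqrt( 10 ) ] 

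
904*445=402280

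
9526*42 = 400092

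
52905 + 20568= 73473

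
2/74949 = 2/74949 = 0.00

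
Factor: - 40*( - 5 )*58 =11600 =2^4 * 5^2*29^1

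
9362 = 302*31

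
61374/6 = 10229=10229.00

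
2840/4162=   1420/2081=0.68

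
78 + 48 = 126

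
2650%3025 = 2650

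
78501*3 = 235503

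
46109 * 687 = 31676883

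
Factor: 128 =2^7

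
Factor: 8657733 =3^1*7^1* 412273^1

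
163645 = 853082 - 689437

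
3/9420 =1/3140 = 0.00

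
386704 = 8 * 48338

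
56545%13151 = 3941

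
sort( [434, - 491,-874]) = [ -874, - 491,  434 ] 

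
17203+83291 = 100494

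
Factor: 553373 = 53^2*197^1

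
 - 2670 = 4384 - 7054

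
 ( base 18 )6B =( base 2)1110111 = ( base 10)119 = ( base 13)92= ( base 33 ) 3k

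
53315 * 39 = 2079285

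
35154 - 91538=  - 56384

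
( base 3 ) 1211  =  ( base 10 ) 49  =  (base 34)1F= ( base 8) 61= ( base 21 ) 27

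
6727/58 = 115+57/58= 115.98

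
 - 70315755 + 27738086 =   -  42577669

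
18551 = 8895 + 9656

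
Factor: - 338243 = -409^1*827^1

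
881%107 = 25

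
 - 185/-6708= 185/6708 = 0.03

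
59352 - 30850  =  28502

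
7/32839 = 7/32839= 0.00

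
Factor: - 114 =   -  2^1*3^1*19^1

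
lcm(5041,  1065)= 75615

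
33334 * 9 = 300006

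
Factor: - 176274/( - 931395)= 2^1 * 3^1*5^( - 1 ) *7^1 * 31^ ( - 1 )*1399^1*2003^( - 1) =58758/310465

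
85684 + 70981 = 156665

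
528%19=15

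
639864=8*79983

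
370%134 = 102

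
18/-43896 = -3/7316 = -  0.00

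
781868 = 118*6626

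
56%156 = 56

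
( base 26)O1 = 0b1001110001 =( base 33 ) iv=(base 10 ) 625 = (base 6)2521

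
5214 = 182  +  5032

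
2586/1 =2586 = 2586.00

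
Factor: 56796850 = 2^1 * 5^2*11^1 * 37^1*2791^1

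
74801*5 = 374005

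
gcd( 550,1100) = 550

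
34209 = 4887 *7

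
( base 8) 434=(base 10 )284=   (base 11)239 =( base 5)2114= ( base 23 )C8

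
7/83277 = 7/83277 = 0.00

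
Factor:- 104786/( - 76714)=317^( - 1) * 433^1  =  433/317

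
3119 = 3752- 633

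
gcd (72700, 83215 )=5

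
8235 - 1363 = 6872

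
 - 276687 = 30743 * ( - 9 )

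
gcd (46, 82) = 2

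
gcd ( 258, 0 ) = 258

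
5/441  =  5/441 = 0.01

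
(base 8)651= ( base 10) 425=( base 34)ch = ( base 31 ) dm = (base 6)1545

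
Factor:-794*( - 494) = 392236 = 2^2*13^1*19^1 * 397^1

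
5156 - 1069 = 4087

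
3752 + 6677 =10429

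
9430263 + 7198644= 16628907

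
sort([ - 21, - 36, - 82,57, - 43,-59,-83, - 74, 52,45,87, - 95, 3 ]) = [ -95, - 83,-82,-74,-59, -43, - 36,- 21, 3 , 45,52,57,87 ]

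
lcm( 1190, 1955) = 27370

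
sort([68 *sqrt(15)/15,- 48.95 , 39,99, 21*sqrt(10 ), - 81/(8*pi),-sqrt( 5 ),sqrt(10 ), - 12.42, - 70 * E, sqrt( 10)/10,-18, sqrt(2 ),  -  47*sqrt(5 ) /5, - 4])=[ - 70*E , - 48.95, - 47*sqrt(5) /5, - 18,-12.42,  -  4, - 81/( 8*pi ), - sqrt (5 ), sqrt( 10 ) /10 , sqrt(2), sqrt(10 ), 68*sqrt(15 ) /15,39 , 21*sqrt(10), 99]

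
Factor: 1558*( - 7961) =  - 2^1*19^2 *41^1*419^1=-12403238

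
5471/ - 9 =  - 608+1/9 = - 607.89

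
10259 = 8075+2184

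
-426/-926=213/463 = 0.46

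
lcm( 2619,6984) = 20952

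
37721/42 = 898 + 5/42=898.12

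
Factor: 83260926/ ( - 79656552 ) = - 4625607/4425364 = -  2^( - 2 )*3^1*7^1*19^1*853^(- 1 )*1297^(-1 )*11593^1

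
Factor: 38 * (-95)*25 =  -  90250 =-2^1*5^3*19^2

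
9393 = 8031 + 1362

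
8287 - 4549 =3738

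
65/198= 65/198 = 0.33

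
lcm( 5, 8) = 40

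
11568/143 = 11568/143 = 80.90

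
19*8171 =155249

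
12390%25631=12390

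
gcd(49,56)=7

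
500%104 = 84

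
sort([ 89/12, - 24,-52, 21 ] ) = [ - 52, - 24,89/12, 21]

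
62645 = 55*1139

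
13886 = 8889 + 4997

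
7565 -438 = 7127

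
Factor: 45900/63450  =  2^1*17^1*47^( - 1 ) = 34/47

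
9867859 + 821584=10689443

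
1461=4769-3308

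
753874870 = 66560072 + 687314798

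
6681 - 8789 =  - 2108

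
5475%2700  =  75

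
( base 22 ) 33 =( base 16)45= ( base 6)153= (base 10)69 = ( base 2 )1000101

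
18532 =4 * 4633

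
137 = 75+62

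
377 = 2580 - 2203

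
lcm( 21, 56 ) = 168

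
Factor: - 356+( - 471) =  - 827^1 = - 827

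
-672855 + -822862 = -1495717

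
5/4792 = 5/4792 =0.00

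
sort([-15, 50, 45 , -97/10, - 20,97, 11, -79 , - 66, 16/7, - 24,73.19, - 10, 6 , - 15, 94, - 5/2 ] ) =[-79, - 66, - 24, - 20, - 15, - 15, - 10, - 97/10, - 5/2,16/7, 6, 11,45,50,  73.19, 94, 97]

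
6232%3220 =3012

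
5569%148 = 93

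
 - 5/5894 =  -  1 + 5889/5894 = - 0.00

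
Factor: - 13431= - 3^1*11^2* 37^1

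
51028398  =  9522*5359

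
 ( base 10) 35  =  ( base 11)32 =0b100011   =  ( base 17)21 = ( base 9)38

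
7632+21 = 7653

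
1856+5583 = 7439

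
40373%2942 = 2127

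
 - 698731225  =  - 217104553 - 481626672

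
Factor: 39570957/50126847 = 3^2*89^( - 1 )*197^( - 1 )*953^(-1 ) *1465591^1  =  13190319/16708949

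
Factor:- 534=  - 2^1 * 3^1*89^1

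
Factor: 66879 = 3^3 * 2477^1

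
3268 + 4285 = 7553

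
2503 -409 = 2094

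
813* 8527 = 6932451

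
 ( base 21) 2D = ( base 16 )37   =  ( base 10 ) 55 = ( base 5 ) 210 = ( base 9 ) 61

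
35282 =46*767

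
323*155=50065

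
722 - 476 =246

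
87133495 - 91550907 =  - 4417412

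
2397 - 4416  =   - 2019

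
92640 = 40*2316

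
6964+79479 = 86443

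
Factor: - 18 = -2^1*3^2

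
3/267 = 1/89 = 0.01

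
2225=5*445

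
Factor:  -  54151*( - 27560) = 2^3*5^1*13^1*53^1*54151^1 = 1492401560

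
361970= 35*10342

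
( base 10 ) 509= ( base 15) 23e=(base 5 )4014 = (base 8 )775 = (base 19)17f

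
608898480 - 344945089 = 263953391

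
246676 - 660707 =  - 414031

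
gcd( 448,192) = 64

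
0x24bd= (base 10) 9405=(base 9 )13810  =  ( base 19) 1710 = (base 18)1B09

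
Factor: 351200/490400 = 439^1*613^(- 1 ) =439/613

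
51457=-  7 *(- 7351) 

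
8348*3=25044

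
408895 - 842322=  - 433427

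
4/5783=4/5783=0.00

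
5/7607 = 5/7607 = 0.00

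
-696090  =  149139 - 845229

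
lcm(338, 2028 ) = 2028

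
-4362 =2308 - 6670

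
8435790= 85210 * 99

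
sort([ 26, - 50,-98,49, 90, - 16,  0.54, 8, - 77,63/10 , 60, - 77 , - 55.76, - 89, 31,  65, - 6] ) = [ - 98, - 89, - 77,-77, - 55.76 , -50,-16 , - 6,0.54, 63/10,8, 26, 31  ,  49,60,65, 90]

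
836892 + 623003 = 1459895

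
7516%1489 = 71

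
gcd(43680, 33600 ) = 3360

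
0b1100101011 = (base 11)678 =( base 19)24d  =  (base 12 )577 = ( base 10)811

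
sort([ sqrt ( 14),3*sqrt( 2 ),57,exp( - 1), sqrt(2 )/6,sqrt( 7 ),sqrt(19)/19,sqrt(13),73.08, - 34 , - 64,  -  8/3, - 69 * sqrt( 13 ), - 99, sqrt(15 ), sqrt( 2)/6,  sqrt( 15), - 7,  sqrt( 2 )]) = [-69*sqrt(13), - 99 , - 64  , - 34, - 7, - 8/3, sqrt( 19)/19,  sqrt( 2 )/6  ,  sqrt (2) /6, exp( - 1),sqrt( 2) , sqrt(7) , sqrt( 13),sqrt( 14),sqrt(15),sqrt( 15 ) , 3 *sqrt(2) , 57, 73.08 ] 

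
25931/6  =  4321  +  5/6= 4321.83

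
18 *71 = 1278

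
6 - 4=2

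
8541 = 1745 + 6796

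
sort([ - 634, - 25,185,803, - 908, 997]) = [ - 908 ,-634, -25, 185, 803,997]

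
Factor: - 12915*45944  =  -2^3 *3^2*5^1 *7^1*41^1*5743^1 = -593366760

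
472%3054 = 472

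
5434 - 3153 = 2281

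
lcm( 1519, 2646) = 82026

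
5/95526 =5/95526=0.00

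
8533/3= 8533/3  =  2844.33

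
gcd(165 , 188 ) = 1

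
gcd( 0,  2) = 2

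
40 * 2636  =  105440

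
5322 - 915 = 4407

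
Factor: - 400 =-2^4 * 5^2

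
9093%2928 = 309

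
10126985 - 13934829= -3807844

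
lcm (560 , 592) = 20720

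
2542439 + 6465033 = 9007472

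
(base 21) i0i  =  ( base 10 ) 7956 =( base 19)130e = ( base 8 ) 17424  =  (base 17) 1a90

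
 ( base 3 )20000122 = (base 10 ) 4391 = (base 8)10447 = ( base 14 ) 1859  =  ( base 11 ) 3332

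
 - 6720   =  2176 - 8896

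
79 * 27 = 2133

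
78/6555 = 26/2185 = 0.01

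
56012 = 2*28006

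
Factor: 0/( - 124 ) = 0  =  0^1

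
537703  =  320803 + 216900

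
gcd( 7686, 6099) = 3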